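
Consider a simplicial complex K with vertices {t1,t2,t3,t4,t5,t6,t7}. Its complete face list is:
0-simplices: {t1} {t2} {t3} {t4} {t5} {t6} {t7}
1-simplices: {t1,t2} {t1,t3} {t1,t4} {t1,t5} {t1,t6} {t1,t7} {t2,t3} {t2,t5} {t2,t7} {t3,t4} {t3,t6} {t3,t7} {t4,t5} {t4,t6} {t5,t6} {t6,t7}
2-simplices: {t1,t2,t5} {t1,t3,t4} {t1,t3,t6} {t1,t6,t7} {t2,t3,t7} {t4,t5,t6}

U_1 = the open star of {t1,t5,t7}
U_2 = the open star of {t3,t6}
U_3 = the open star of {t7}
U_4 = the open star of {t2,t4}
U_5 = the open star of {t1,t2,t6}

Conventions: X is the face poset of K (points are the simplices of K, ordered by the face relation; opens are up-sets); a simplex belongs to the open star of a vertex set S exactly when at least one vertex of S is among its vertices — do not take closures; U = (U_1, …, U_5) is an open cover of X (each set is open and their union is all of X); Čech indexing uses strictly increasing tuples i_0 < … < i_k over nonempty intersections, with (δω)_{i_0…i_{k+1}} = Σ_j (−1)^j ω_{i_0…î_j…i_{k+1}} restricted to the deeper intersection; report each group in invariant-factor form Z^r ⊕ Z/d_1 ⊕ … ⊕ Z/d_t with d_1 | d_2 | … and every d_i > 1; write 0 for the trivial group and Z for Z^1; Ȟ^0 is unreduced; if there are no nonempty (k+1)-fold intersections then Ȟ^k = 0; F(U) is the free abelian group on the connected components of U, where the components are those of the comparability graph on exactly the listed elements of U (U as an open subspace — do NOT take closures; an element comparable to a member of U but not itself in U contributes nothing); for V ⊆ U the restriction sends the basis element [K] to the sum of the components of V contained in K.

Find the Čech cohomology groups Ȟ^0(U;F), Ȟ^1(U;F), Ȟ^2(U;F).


nerve simplices:
  U1={{t1},{t5},{t7},{t1,t2},{t1,t3},{t1,t4},{t1,t5},{t1,t6},{t1,t7},{t2,t5},{t2,t7},{t3,t7},{t4,t5},{t5,t6},{t6,t7},{t1,t2,t5},{t1,t3,t4},{t1,t3,t6},{t1,t6,t7},{t2,t3,t7},{t4,t5,t6}} U2={{t3},{t6},{t1,t3},{t1,t6},{t2,t3},{t3,t4},{t3,t6},{t3,t7},{t4,t6},{t5,t6},{t6,t7},{t1,t3,t4},{t1,t3,t6},{t1,t6,t7},{t2,t3,t7},{t4,t5,t6}} U3={{t7},{t1,t7},{t2,t7},{t3,t7},{t6,t7},{t1,t6,t7},{t2,t3,t7}} U4={{t2},{t4},{t1,t2},{t1,t4},{t2,t3},{t2,t5},{t2,t7},{t3,t4},{t4,t5},{t4,t6},{t1,t2,t5},{t1,t3,t4},{t2,t3,t7},{t4,t5,t6}} U5={{t1},{t2},{t6},{t1,t2},{t1,t3},{t1,t4},{t1,t5},{t1,t6},{t1,t7},{t2,t3},{t2,t5},{t2,t7},{t3,t6},{t4,t6},{t5,t6},{t6,t7},{t1,t2,t5},{t1,t3,t4},{t1,t3,t6},{t1,t6,t7},{t2,t3,t7},{t4,t5,t6}}
  U12={{t1,t3},{t1,t6},{t3,t7},{t5,t6},{t6,t7},{t1,t3,t4},{t1,t3,t6},{t1,t6,t7},{t2,t3,t7},{t4,t5,t6}} U13={{t7},{t1,t7},{t2,t7},{t3,t7},{t6,t7},{t1,t6,t7},{t2,t3,t7}} U14={{t1,t2},{t1,t4},{t2,t5},{t2,t7},{t4,t5},{t1,t2,t5},{t1,t3,t4},{t2,t3,t7},{t4,t5,t6}} U15={{t1},{t1,t2},{t1,t3},{t1,t4},{t1,t5},{t1,t6},{t1,t7},{t2,t5},{t2,t7},{t5,t6},{t6,t7},{t1,t2,t5},{t1,t3,t4},{t1,t3,t6},{t1,t6,t7},{t2,t3,t7},{t4,t5,t6}} U23={{t3,t7},{t6,t7},{t1,t6,t7},{t2,t3,t7}} U24={{t2,t3},{t3,t4},{t4,t6},{t1,t3,t4},{t2,t3,t7},{t4,t5,t6}} U25={{t6},{t1,t3},{t1,t6},{t2,t3},{t3,t6},{t4,t6},{t5,t6},{t6,t7},{t1,t3,t4},{t1,t3,t6},{t1,t6,t7},{t2,t3,t7},{t4,t5,t6}} U34={{t2,t7},{t2,t3,t7}} U35={{t1,t7},{t2,t7},{t6,t7},{t1,t6,t7},{t2,t3,t7}} U45={{t2},{t1,t2},{t1,t4},{t2,t3},{t2,t5},{t2,t7},{t4,t6},{t1,t2,t5},{t1,t3,t4},{t2,t3,t7},{t4,t5,t6}}
  U123={{t3,t7},{t6,t7},{t1,t6,t7},{t2,t3,t7}} U124={{t1,t3,t4},{t2,t3,t7},{t4,t5,t6}} U125={{t1,t3},{t1,t6},{t5,t6},{t6,t7},{t1,t3,t4},{t1,t3,t6},{t1,t6,t7},{t2,t3,t7},{t4,t5,t6}} U134={{t2,t7},{t2,t3,t7}} U135={{t1,t7},{t2,t7},{t6,t7},{t1,t6,t7},{t2,t3,t7}} U145={{t1,t2},{t1,t4},{t2,t5},{t2,t7},{t1,t2,t5},{t1,t3,t4},{t2,t3,t7},{t4,t5,t6}} U234={{t2,t3,t7}} U235={{t6,t7},{t1,t6,t7},{t2,t3,t7}} U245={{t2,t3},{t4,t6},{t1,t3,t4},{t2,t3,t7},{t4,t5,t6}} U345={{t2,t7},{t2,t3,t7}}
  U1234={{t2,t3,t7}} U1235={{t6,t7},{t1,t6,t7},{t2,t3,t7}} U1245={{t1,t3,t4},{t2,t3,t7},{t4,t5,t6}} U1345={{t2,t7},{t2,t3,t7}} U2345={{t2,t3,t7}}
  U12345={{t2,t3,t7}}
components per intersection:
  U1: {{t1},{t5},{t7},{t1,t2},{t1,t3},{t1,t4},{t1,t5},{t1,t6},{t1,t7},{t2,t5},{t2,t7},{t3,t7},{t4,t5},{t5,t6},{t6,t7},{t1,t2,t5},{t1,t3,t4},{t1,t3,t6},{t1,t6,t7},{t2,t3,t7},{t4,t5,t6}}
  U2: {{t3},{t6},{t1,t3},{t1,t6},{t2,t3},{t3,t4},{t3,t6},{t3,t7},{t4,t6},{t5,t6},{t6,t7},{t1,t3,t4},{t1,t3,t6},{t1,t6,t7},{t2,t3,t7},{t4,t5,t6}}
  U3: {{t7},{t1,t7},{t2,t7},{t3,t7},{t6,t7},{t1,t6,t7},{t2,t3,t7}}
  U4: {{t2},{t1,t2},{t2,t3},{t2,t5},{t2,t7},{t1,t2,t5},{t2,t3,t7}} {{t4},{t1,t4},{t3,t4},{t4,t5},{t4,t6},{t1,t3,t4},{t4,t5,t6}}
  U5: {{t1},{t2},{t6},{t1,t2},{t1,t3},{t1,t4},{t1,t5},{t1,t6},{t1,t7},{t2,t3},{t2,t5},{t2,t7},{t3,t6},{t4,t6},{t5,t6},{t6,t7},{t1,t2,t5},{t1,t3,t4},{t1,t3,t6},{t1,t6,t7},{t2,t3,t7},{t4,t5,t6}}
  U12: {{t1,t3},{t1,t6},{t6,t7},{t1,t3,t4},{t1,t3,t6},{t1,t6,t7}} {{t3,t7},{t2,t3,t7}} {{t5,t6},{t4,t5,t6}}
  U13: {{t7},{t1,t7},{t2,t7},{t3,t7},{t6,t7},{t1,t6,t7},{t2,t3,t7}}
  U14: {{t1,t2},{t2,t5},{t1,t2,t5}} {{t1,t4},{t1,t3,t4}} {{t2,t7},{t2,t3,t7}} {{t4,t5},{t4,t5,t6}}
  U15: {{t1},{t1,t2},{t1,t3},{t1,t4},{t1,t5},{t1,t6},{t1,t7},{t2,t5},{t6,t7},{t1,t2,t5},{t1,t3,t4},{t1,t3,t6},{t1,t6,t7}} {{t2,t7},{t2,t3,t7}} {{t5,t6},{t4,t5,t6}}
  U23: {{t3,t7},{t2,t3,t7}} {{t6,t7},{t1,t6,t7}}
  U24: {{t2,t3},{t2,t3,t7}} {{t3,t4},{t1,t3,t4}} {{t4,t6},{t4,t5,t6}}
  U25: {{t6},{t1,t3},{t1,t6},{t3,t6},{t4,t6},{t5,t6},{t6,t7},{t1,t3,t4},{t1,t3,t6},{t1,t6,t7},{t4,t5,t6}} {{t2,t3},{t2,t3,t7}}
  U34: {{t2,t7},{t2,t3,t7}}
  U35: {{t1,t7},{t6,t7},{t1,t6,t7}} {{t2,t7},{t2,t3,t7}}
  U45: {{t2},{t1,t2},{t2,t3},{t2,t5},{t2,t7},{t1,t2,t5},{t2,t3,t7}} {{t1,t4},{t1,t3,t4}} {{t4,t6},{t4,t5,t6}}
  U123: {{t3,t7},{t2,t3,t7}} {{t6,t7},{t1,t6,t7}}
  U124: {{t1,t3,t4}} {{t2,t3,t7}} {{t4,t5,t6}}
  U125: {{t1,t3},{t1,t6},{t6,t7},{t1,t3,t4},{t1,t3,t6},{t1,t6,t7}} {{t5,t6},{t4,t5,t6}} {{t2,t3,t7}}
  U134: {{t2,t7},{t2,t3,t7}}
  U135: {{t1,t7},{t6,t7},{t1,t6,t7}} {{t2,t7},{t2,t3,t7}}
  U145: {{t1,t2},{t2,t5},{t1,t2,t5}} {{t1,t4},{t1,t3,t4}} {{t2,t7},{t2,t3,t7}} {{t4,t5,t6}}
  U234: {{t2,t3,t7}}
  U235: {{t6,t7},{t1,t6,t7}} {{t2,t3,t7}}
  U245: {{t2,t3},{t2,t3,t7}} {{t4,t6},{t4,t5,t6}} {{t1,t3,t4}}
  U345: {{t2,t7},{t2,t3,t7}}
  U1234: {{t2,t3,t7}}
  U1235: {{t6,t7},{t1,t6,t7}} {{t2,t3,t7}}
  U1245: {{t1,t3,t4}} {{t2,t3,t7}} {{t4,t5,t6}}
  U1345: {{t2,t7},{t2,t3,t7}}
  U2345: {{t2,t3,t7}}
  U12345: {{t2,t3,t7}}
C dims 6,24,22,8; δ0: rk 5, SNF 1^5; δ1: rk 15, SNF 1^15; δ2: rk 7, SNF 1^7
degree 0: 6−5−0 = 1 → Ȟ^0 ≅ Z
degree 1: 24−15−5 = 4 → Ȟ^1 ≅ Z^4
degree 2: 22−7−15 = 0 → Ȟ^2 ≅ 0

Ȟ^0 = Z, Ȟ^1 = Z^4 and Ȟ^2 = 0


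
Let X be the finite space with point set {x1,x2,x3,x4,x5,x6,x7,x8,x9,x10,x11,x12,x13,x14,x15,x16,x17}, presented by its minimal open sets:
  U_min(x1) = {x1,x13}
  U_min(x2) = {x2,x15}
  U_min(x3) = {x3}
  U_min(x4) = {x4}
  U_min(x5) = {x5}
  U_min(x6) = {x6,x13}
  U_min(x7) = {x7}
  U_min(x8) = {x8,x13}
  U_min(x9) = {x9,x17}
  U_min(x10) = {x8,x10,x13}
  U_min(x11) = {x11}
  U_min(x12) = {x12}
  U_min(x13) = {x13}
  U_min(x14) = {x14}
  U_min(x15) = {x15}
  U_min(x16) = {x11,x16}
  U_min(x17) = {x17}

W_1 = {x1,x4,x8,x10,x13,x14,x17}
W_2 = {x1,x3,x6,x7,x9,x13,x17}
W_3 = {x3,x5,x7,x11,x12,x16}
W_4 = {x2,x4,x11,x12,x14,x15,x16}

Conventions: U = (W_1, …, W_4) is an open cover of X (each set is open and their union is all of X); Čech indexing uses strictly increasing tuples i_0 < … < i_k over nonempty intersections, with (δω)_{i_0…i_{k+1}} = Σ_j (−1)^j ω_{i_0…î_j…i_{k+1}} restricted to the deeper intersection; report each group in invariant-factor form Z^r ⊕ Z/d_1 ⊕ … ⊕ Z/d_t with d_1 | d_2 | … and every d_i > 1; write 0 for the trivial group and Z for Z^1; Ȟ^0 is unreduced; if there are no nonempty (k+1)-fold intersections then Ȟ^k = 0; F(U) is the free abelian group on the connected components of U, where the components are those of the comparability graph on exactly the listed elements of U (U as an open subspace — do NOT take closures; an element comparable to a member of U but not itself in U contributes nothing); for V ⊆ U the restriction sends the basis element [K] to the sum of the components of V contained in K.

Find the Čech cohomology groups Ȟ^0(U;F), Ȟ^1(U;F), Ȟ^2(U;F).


nerve of the cover:
  W12={x1,x13,x17} W14={x4,x14} W23={x3,x7} W34={x11,x12,x16}
components per intersection:
  W1: {x1,x8,x10,x13} {x4} {x14} {x17}
  W2: {x1,x6,x13} {x3} {x7} {x9,x17}
  W3: {x3} {x5} {x7} {x11,x16} {x12}
  W4: {x2,x15} {x4} {x11,x16} {x12} {x14}
  W12: {x1,x13} {x17}
  W14: {x4} {x14}
  W23: {x3} {x7}
  W34: {x11,x16} {x12}
C dims 18,8; δ0: rk 8, SNF 1^8
Ȟ^0 = (18 − 8) − 0 = 10, so Ȟ^0 ≅ Z^10
Ȟ^1 = (8 − 0) − 8 = 0, so Ȟ^1 ≅ 0
Ȟ^2 = (0 − 0) − 0 = 0, so Ȟ^2 ≅ 0

Ȟ^0(U;F) ≅ Z^10, Ȟ^1(U;F) ≅ 0, Ȟ^2(U;F) ≅ 0


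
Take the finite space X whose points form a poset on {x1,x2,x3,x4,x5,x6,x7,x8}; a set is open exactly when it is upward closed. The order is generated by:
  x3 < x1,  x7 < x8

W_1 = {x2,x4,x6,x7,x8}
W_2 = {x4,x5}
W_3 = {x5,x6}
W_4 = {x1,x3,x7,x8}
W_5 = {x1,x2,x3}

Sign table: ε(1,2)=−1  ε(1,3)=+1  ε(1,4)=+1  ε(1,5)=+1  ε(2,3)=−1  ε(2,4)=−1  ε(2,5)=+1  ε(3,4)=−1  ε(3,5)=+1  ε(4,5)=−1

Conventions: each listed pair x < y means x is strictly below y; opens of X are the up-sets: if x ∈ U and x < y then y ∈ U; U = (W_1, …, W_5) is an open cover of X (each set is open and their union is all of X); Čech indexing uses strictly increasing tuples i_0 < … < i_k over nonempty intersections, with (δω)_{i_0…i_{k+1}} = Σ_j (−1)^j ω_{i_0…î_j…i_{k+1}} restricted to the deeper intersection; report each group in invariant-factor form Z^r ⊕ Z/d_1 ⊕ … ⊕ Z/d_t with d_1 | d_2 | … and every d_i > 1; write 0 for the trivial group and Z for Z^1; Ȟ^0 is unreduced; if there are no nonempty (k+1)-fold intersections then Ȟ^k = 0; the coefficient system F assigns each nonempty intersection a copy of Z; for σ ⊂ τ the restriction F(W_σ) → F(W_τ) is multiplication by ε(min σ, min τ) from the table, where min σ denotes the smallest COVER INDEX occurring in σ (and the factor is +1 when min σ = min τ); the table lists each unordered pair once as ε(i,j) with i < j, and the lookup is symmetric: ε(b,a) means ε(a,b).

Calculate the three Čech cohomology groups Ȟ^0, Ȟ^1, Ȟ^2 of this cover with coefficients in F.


cover nerve:
  W12={x4} W13={x6} W14={x7,x8} W15={x2} W23={x5} W45={x1,x3}
C dims 5,6; δ0: rk 5, SNF 1^4·2
Ȟ^0: (5−5)−0=0 ⇒ 0
Ȟ^1: (6−0)−5=1 plus torsion [2] ⇒ Z ⊕ Z/2
Ȟ^2: (0−0)−0=0 ⇒ 0

Ȟ^0 ≅ 0; Ȟ^1 ≅ Z ⊕ Z/2; Ȟ^2 ≅ 0


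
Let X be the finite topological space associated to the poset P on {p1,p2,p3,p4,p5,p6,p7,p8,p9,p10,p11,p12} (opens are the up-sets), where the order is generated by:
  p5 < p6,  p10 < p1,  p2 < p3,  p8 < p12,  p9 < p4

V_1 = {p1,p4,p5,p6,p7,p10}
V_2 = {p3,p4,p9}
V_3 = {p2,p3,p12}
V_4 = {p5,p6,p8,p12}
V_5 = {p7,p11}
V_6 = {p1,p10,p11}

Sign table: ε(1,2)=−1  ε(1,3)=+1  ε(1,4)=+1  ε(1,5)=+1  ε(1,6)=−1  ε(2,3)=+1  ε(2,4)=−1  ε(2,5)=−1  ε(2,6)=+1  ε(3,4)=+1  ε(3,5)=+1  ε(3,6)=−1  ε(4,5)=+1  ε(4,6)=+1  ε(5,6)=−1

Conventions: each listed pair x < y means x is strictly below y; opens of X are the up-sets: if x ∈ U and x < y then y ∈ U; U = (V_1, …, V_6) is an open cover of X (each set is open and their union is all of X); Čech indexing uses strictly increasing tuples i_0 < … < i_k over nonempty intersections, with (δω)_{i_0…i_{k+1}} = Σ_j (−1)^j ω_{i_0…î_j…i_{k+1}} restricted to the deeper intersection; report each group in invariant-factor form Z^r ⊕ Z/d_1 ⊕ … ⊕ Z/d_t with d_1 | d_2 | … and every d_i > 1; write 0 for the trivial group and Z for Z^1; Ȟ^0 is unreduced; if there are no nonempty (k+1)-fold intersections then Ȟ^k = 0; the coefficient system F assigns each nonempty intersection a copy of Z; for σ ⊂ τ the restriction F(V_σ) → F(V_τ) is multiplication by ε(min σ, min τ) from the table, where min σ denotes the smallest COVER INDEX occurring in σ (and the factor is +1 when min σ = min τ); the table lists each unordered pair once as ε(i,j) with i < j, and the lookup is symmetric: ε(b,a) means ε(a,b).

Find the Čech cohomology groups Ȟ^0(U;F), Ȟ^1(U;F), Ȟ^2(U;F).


Ȟ^0(U;F) ≅ 0, Ȟ^1(U;F) ≅ Z ⊕ Z/2, Ȟ^2(U;F) ≅ 0

nerve simplices:
  V12={p4} V14={p5,p6} V15={p7} V16={p1,p10} V23={p3} V34={p12} V56={p11}
C dims 6,7; δ0: rk 6, SNF 1^5·2
degree 0: 6−6−0 = 0 → Ȟ^0 ≅ 0
degree 1: 7−0−6 = 1 plus torsion [2] → Ȟ^1 ≅ Z ⊕ Z/2
degree 2: 0−0−0 = 0 → Ȟ^2 ≅ 0


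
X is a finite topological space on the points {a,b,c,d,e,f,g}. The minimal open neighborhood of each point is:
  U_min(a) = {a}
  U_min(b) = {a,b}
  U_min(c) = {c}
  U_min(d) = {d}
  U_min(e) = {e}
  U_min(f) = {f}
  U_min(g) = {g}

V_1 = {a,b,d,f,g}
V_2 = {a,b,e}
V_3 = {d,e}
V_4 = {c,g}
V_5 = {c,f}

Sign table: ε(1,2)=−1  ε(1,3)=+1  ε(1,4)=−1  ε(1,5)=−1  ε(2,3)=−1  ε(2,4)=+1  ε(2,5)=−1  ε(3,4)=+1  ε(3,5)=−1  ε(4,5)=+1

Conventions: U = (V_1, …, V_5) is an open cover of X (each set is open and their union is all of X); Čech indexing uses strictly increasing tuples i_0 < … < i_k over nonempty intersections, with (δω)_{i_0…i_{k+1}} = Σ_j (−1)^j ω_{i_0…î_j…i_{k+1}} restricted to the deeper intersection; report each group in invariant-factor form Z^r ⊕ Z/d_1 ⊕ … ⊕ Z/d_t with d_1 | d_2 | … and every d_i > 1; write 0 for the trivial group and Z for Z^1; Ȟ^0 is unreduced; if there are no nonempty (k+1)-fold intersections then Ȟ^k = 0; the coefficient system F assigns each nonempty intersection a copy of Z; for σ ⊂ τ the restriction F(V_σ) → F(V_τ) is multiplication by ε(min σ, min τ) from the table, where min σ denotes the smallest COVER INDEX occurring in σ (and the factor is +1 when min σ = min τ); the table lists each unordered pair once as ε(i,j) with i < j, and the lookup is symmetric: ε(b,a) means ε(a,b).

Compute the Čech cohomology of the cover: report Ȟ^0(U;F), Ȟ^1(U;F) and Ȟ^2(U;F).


Ȟ^0(U;F) ≅ Z, Ȟ^1(U;F) ≅ Z^2 and Ȟ^2(U;F) ≅ 0

nonempty overlaps:
  V12={a,b} V13={d} V14={g} V15={f} V23={e} V45={c}
C dims 5,6; δ0: rk 4, SNF 1^4
degree 0: 5−4−0 = 1 → Ȟ^0 ≅ Z
degree 1: 6−0−4 = 2 → Ȟ^1 ≅ Z^2
degree 2: 0−0−0 = 0 → Ȟ^2 ≅ 0


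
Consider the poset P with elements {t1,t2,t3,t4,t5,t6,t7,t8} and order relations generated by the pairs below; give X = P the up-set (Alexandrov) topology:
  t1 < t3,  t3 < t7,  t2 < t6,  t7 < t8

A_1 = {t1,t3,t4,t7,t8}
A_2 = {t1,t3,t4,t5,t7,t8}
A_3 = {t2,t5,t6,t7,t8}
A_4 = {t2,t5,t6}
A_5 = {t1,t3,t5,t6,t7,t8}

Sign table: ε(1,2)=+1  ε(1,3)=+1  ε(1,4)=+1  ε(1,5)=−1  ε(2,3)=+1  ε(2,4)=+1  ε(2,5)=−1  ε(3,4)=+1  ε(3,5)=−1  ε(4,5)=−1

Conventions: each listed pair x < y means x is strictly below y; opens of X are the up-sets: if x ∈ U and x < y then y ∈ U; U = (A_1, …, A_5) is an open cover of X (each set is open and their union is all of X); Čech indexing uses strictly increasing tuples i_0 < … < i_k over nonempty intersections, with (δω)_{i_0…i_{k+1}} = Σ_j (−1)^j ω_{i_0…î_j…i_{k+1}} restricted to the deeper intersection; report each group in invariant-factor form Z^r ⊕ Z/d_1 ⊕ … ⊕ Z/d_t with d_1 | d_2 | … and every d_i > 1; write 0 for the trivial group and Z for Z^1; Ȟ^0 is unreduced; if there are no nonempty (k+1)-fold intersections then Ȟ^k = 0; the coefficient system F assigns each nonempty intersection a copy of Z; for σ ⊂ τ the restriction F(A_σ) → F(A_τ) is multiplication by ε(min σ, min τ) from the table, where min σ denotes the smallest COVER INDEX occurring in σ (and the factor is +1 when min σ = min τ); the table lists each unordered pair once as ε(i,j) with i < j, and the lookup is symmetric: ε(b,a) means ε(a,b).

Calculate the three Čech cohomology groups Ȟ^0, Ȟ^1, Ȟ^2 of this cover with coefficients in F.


nerve of the cover:
  A12={t1,t3,t4,t7,t8} A13={t7,t8} A15={t1,t3,t7,t8} A23={t5,t7,t8} A24={t5} A25={t1,t3,t5,t7,t8} A34={t2,t5,t6} A35={t5,t6,t7,t8} A45={t5,t6}
  A123={t7,t8} A125={t1,t3,t7,t8} A135={t7,t8} A234={t5} A235={t5,t7,t8} A245={t5} A345={t5,t6}
  A1235={t7,t8} A2345={t5}
C dims 5,9,7,2; δ0: rk 4, SNF 1^4; δ1: rk 5, SNF 1^5; δ2: rk 2, SNF 1^2
Ȟ^0 = (5 − 4) − 0 = 1, so Ȟ^0 ≅ Z
Ȟ^1 = (9 − 5) − 4 = 0, so Ȟ^1 ≅ 0
Ȟ^2 = (7 − 2) − 5 = 0, so Ȟ^2 ≅ 0

Ȟ^0(U;F) ≅ Z, Ȟ^1(U;F) ≅ 0, Ȟ^2(U;F) ≅ 0


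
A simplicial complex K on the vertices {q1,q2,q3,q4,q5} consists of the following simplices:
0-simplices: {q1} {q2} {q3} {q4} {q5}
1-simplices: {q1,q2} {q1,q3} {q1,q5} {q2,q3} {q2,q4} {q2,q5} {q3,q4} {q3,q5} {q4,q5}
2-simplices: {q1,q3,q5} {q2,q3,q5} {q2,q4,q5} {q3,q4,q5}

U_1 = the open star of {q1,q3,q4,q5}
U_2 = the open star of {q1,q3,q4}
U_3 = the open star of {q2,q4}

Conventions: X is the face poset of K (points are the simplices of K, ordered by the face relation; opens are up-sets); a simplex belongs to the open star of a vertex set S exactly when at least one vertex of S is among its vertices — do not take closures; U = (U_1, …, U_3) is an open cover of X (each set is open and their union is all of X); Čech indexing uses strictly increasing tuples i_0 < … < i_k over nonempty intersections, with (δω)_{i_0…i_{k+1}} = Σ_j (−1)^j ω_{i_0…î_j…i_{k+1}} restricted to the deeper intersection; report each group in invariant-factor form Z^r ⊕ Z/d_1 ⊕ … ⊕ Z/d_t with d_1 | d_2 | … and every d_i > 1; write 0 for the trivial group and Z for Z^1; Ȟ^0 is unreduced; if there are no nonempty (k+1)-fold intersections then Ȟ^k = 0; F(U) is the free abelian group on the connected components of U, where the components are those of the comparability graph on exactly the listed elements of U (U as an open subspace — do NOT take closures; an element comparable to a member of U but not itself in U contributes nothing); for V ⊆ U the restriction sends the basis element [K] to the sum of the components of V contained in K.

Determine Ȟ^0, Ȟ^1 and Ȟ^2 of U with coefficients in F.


cover nerve:
  U1={{q1},{q3},{q4},{q5},{q1,q2},{q1,q3},{q1,q5},{q2,q3},{q2,q4},{q2,q5},{q3,q4},{q3,q5},{q4,q5},{q1,q3,q5},{q2,q3,q5},{q2,q4,q5},{q3,q4,q5}} U2={{q1},{q3},{q4},{q1,q2},{q1,q3},{q1,q5},{q2,q3},{q2,q4},{q3,q4},{q3,q5},{q4,q5},{q1,q3,q5},{q2,q3,q5},{q2,q4,q5},{q3,q4,q5}} U3={{q2},{q4},{q1,q2},{q2,q3},{q2,q4},{q2,q5},{q3,q4},{q4,q5},{q2,q3,q5},{q2,q4,q5},{q3,q4,q5}}
  U12={{q1},{q3},{q4},{q1,q2},{q1,q3},{q1,q5},{q2,q3},{q2,q4},{q3,q4},{q3,q5},{q4,q5},{q1,q3,q5},{q2,q3,q5},{q2,q4,q5},{q3,q4,q5}} U13={{q4},{q1,q2},{q2,q3},{q2,q4},{q2,q5},{q3,q4},{q4,q5},{q2,q3,q5},{q2,q4,q5},{q3,q4,q5}} U23={{q4},{q1,q2},{q2,q3},{q2,q4},{q3,q4},{q4,q5},{q2,q3,q5},{q2,q4,q5},{q3,q4,q5}}
  U123={{q4},{q1,q2},{q2,q3},{q2,q4},{q3,q4},{q4,q5},{q2,q3,q5},{q2,q4,q5},{q3,q4,q5}}
components per intersection:
  U1: {{q1},{q3},{q4},{q5},{q1,q2},{q1,q3},{q1,q5},{q2,q3},{q2,q4},{q2,q5},{q3,q4},{q3,q5},{q4,q5},{q1,q3,q5},{q2,q3,q5},{q2,q4,q5},{q3,q4,q5}}
  U2: {{q1},{q3},{q4},{q1,q2},{q1,q3},{q1,q5},{q2,q3},{q2,q4},{q3,q4},{q3,q5},{q4,q5},{q1,q3,q5},{q2,q3,q5},{q2,q4,q5},{q3,q4,q5}}
  U3: {{q2},{q4},{q1,q2},{q2,q3},{q2,q4},{q2,q5},{q3,q4},{q4,q5},{q2,q3,q5},{q2,q4,q5},{q3,q4,q5}}
  U12: {{q1},{q3},{q4},{q1,q2},{q1,q3},{q1,q5},{q2,q3},{q2,q4},{q3,q4},{q3,q5},{q4,q5},{q1,q3,q5},{q2,q3,q5},{q2,q4,q5},{q3,q4,q5}}
  U13: {{q4},{q2,q3},{q2,q4},{q2,q5},{q3,q4},{q4,q5},{q2,q3,q5},{q2,q4,q5},{q3,q4,q5}} {{q1,q2}}
  U23: {{q4},{q2,q4},{q3,q4},{q4,q5},{q2,q4,q5},{q3,q4,q5}} {{q1,q2}} {{q2,q3},{q2,q3,q5}}
  U123: {{q4},{q2,q4},{q3,q4},{q4,q5},{q2,q4,q5},{q3,q4,q5}} {{q1,q2}} {{q2,q3},{q2,q3,q5}}
C dims 3,6,3; δ0: rk 2, SNF 1^2; δ1: rk 3, SNF 1^3
Ȟ^0: (3−2)−0=1 ⇒ Z
Ȟ^1: (6−3)−2=1 ⇒ Z
Ȟ^2: (3−0)−3=0 ⇒ 0

Ȟ^0 = Z,  Ȟ^1 = Z,  Ȟ^2 = 0


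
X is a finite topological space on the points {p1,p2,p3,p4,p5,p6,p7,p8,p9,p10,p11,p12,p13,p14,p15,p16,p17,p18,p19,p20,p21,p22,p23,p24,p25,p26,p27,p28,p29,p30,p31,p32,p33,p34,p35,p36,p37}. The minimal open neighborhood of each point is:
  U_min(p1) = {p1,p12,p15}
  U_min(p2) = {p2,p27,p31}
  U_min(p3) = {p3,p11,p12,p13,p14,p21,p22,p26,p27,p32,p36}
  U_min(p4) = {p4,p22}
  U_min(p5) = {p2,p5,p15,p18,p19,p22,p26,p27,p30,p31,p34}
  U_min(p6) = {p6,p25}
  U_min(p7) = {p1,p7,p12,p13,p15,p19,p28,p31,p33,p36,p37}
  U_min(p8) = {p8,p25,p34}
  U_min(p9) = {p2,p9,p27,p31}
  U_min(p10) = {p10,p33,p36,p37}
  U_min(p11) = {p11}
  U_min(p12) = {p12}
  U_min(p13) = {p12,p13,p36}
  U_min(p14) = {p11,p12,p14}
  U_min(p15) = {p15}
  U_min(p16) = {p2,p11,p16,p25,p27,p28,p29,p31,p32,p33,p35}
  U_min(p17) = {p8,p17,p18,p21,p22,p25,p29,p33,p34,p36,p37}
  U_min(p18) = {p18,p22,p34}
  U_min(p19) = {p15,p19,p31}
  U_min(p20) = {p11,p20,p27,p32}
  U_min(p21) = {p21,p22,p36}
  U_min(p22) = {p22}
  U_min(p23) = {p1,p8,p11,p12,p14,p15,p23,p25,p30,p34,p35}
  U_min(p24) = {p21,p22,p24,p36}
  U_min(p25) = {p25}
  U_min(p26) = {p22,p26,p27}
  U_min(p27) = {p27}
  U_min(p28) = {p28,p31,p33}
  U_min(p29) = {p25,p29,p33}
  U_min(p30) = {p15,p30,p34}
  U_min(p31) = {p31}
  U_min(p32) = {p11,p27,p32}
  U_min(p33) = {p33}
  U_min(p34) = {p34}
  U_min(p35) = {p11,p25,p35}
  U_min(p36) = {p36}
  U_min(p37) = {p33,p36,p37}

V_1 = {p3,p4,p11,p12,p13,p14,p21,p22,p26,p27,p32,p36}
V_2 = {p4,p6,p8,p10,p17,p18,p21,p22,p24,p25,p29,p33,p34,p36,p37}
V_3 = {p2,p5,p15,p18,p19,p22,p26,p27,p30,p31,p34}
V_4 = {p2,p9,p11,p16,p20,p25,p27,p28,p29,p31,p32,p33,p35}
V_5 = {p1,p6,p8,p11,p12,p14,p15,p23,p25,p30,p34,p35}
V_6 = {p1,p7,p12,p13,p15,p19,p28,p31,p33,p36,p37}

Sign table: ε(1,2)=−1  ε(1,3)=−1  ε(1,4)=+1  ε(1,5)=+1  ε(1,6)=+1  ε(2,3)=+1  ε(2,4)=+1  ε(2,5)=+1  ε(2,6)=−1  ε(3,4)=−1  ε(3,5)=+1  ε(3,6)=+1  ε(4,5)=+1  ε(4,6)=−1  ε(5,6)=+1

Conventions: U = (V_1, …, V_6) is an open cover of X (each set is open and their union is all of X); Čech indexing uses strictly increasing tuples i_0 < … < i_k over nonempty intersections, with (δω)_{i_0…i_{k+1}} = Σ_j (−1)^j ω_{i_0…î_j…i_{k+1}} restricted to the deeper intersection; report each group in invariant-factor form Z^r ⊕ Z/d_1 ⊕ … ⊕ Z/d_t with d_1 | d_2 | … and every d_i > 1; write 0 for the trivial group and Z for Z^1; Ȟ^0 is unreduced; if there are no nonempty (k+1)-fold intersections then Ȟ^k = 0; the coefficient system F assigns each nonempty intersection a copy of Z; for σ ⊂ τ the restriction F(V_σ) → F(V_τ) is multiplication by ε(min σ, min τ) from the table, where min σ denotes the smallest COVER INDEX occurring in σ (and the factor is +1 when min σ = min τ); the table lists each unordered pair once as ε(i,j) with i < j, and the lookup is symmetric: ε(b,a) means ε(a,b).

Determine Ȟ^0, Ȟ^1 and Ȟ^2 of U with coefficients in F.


nerve of the cover:
  V12={p4,p21,p22,p36} V13={p22,p26,p27} V14={p11,p27,p32} V15={p11,p12,p14} V16={p12,p13,p36} V23={p18,p22,p34} V24={p25,p29,p33} V25={p6,p8,p25,p34} V26={p33,p36,p37} V34={p2,p27,p31} V35={p15,p30,p34} V36={p15,p19,p31} V45={p11,p25,p35} V46={p28,p31,p33} V56={p1,p12,p15}
  V123={p22} V126={p36} V134={p27} V145={p11} V156={p12} V235={p34} V245={p25} V246={p33} V346={p31} V356={p15}
C dims 6,15,10; δ0: rk 6, SNF 1^5·2; δ1: rk 9, SNF 1^9
Ȟ^0 = (6 − 6) − 0 = 0, so Ȟ^0 ≅ 0
Ȟ^1 = (15 − 9) − 6 = 0 plus torsion [2], so Ȟ^1 ≅ Z/2
Ȟ^2 = (10 − 0) − 9 = 1, so Ȟ^2 ≅ Z

Ȟ^0(U;F) ≅ 0,  Ȟ^1(U;F) ≅ Z/2,  Ȟ^2(U;F) ≅ Z


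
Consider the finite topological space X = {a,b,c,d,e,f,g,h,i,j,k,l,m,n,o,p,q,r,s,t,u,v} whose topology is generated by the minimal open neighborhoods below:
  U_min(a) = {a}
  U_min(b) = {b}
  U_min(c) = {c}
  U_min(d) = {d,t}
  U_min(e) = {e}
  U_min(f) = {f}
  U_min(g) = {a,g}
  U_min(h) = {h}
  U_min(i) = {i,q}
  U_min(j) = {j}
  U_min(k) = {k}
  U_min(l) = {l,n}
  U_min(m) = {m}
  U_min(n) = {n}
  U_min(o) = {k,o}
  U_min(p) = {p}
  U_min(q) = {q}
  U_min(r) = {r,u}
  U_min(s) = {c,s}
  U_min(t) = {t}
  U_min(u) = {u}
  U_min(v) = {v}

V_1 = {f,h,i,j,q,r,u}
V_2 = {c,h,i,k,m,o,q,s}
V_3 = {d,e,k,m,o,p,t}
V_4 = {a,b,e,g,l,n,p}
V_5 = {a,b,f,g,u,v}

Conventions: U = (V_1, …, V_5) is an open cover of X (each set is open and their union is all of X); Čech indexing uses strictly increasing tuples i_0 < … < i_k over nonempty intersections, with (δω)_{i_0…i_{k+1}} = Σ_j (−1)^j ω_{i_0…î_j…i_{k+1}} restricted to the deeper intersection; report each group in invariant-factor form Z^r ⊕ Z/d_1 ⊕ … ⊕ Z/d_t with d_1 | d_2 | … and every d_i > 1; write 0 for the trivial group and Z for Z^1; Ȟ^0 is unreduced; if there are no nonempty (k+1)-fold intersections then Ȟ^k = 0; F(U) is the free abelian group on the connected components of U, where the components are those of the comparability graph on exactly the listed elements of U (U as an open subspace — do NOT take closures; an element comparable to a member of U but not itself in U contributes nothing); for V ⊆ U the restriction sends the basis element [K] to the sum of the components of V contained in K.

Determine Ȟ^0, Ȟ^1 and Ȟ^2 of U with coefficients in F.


Ȟ^0(U;F) ≅ Z^15, Ȟ^1(U;F) ≅ 0 and Ȟ^2(U;F) ≅ 0

nerve simplices:
  V12={h,i,q} V15={f,u} V23={k,m,o} V34={e,p} V45={a,b,g}
components per intersection:
  V1: {f} {h} {i,q} {j} {r,u}
  V2: {c,s} {h} {i,q} {k,o} {m}
  V3: {d,t} {e} {k,o} {m} {p}
  V4: {a,g} {b} {e} {l,n} {p}
  V5: {a,g} {b} {f} {u} {v}
  V12: {h} {i,q}
  V15: {f} {u}
  V23: {k,o} {m}
  V34: {e} {p}
  V45: {a,g} {b}
C dims 25,10; δ0: rk 10, SNF 1^10
degree 0: 25−10−0 = 15 → Ȟ^0 ≅ Z^15
degree 1: 10−0−10 = 0 → Ȟ^1 ≅ 0
degree 2: 0−0−0 = 0 → Ȟ^2 ≅ 0


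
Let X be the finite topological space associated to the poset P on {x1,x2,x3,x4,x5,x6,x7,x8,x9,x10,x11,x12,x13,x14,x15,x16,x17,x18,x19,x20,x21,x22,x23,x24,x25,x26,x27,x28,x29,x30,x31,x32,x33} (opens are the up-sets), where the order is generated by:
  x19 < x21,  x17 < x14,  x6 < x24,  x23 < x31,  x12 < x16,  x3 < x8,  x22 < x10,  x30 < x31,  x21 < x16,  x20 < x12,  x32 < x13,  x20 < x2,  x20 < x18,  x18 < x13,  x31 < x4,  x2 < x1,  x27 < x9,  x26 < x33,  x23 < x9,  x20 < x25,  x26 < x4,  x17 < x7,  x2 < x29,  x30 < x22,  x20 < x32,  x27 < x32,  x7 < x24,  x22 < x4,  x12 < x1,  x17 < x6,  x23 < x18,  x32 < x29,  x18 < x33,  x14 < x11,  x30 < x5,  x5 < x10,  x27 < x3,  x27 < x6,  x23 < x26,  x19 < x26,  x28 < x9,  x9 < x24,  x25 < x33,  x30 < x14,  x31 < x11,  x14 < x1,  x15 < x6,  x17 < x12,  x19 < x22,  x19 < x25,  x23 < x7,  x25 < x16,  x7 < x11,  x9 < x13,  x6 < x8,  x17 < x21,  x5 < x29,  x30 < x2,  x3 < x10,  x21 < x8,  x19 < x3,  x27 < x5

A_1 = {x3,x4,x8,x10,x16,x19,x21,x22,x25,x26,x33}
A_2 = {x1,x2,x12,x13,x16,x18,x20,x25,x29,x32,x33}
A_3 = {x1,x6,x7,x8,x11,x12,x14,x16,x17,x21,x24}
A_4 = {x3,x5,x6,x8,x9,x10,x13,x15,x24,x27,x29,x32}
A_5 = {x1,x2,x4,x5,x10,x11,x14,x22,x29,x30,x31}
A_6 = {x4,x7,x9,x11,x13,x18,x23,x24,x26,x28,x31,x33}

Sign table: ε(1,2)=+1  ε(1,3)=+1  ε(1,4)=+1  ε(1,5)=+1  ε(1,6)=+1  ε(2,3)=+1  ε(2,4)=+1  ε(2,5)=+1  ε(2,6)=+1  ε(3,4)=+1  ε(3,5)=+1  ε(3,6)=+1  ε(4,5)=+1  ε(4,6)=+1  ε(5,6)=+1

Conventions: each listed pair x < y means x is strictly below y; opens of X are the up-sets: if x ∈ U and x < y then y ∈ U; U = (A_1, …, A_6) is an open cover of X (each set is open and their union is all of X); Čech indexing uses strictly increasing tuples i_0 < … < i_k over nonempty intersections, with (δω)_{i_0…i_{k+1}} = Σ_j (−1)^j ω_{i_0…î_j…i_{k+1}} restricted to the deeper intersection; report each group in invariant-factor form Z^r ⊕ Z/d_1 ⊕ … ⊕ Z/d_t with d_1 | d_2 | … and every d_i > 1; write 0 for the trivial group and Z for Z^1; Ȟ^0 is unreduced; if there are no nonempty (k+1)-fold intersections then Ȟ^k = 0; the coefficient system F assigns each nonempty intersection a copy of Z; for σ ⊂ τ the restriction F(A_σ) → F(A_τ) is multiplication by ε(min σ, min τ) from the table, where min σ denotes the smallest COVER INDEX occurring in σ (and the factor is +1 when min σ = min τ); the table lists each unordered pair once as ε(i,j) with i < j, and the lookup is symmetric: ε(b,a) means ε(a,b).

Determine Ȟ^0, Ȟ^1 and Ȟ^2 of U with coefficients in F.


cover nerve:
  A12={x16,x25,x33} A13={x8,x16,x21} A14={x3,x8,x10} A15={x4,x10,x22} A16={x4,x26,x33} A23={x1,x12,x16} A24={x13,x29,x32} A25={x1,x2,x29} A26={x13,x18,x33} A34={x6,x8,x24} A35={x1,x11,x14} A36={x7,x11,x24} A45={x5,x10,x29} A46={x9,x13,x24} A56={x4,x11,x31}
  A123={x16} A126={x33} A134={x8} A145={x10} A156={x4} A235={x1} A245={x29} A246={x13} A346={x24} A356={x11}
C dims 6,15,10; δ0: rk 5, SNF 1^5; δ1: rk 10, SNF 1^9·2
Ȟ^0: (6−5)−0=1 ⇒ Z
Ȟ^1: (15−10)−5=0 ⇒ 0
Ȟ^2: (10−0)−10=0 plus torsion [2] ⇒ Z/2

Ȟ^0 = Z, Ȟ^1 = 0, Ȟ^2 = Z/2


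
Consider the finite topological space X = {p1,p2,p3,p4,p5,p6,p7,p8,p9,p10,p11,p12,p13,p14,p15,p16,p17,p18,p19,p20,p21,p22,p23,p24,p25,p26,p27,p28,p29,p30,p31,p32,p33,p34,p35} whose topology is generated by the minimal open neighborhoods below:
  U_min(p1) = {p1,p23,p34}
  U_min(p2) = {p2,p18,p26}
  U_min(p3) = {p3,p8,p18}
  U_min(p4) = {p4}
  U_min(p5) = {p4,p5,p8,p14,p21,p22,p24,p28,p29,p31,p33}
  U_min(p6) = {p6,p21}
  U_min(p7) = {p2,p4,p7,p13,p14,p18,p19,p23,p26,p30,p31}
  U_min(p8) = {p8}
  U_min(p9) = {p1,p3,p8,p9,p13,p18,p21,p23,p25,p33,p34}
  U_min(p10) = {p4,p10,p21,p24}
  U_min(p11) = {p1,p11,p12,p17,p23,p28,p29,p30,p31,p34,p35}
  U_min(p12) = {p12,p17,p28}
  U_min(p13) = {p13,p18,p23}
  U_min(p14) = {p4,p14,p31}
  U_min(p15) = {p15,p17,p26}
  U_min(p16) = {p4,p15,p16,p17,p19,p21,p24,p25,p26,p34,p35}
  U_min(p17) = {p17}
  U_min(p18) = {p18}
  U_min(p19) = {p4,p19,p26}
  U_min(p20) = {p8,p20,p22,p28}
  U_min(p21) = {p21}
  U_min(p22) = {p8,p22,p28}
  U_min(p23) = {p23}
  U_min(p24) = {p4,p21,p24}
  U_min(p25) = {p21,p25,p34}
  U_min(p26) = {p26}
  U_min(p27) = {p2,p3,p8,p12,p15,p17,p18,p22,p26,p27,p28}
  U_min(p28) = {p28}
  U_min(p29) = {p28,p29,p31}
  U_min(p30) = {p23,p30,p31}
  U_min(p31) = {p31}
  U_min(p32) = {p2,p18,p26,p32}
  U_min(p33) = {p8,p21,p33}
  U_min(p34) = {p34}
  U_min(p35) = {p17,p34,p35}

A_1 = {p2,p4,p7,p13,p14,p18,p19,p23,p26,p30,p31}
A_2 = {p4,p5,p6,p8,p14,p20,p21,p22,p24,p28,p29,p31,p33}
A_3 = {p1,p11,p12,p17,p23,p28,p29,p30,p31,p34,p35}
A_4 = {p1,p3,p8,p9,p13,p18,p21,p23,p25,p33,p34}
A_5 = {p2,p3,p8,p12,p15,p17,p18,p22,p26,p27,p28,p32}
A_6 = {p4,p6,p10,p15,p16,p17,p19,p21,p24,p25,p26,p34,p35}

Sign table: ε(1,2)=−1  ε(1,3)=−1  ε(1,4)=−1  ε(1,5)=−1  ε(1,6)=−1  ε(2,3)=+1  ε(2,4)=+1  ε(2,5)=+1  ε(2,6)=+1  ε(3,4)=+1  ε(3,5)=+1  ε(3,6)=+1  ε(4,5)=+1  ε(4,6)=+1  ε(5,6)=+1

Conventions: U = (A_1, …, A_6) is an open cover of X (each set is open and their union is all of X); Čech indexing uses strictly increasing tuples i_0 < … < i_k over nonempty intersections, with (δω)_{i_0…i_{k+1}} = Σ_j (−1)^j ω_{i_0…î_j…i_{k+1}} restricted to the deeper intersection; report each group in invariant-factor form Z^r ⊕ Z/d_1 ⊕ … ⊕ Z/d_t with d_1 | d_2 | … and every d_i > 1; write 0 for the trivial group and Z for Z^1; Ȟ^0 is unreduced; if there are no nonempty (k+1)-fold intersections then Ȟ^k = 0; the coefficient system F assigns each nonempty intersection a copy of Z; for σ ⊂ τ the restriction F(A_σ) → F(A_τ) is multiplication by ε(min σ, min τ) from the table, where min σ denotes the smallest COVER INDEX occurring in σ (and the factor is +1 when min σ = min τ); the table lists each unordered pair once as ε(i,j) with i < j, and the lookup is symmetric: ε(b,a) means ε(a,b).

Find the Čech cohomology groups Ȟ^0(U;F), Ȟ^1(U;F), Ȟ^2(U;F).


Ȟ^0 ≅ Z; Ȟ^1 ≅ 0; Ȟ^2 ≅ Z/2

nerve simplices:
  A12={p4,p14,p31} A13={p23,p30,p31} A14={p13,p18,p23} A15={p2,p18,p26} A16={p4,p19,p26} A23={p28,p29,p31} A24={p8,p21,p33} A25={p8,p22,p28} A26={p4,p6,p21,p24} A34={p1,p23,p34} A35={p12,p17,p28} A36={p17,p34,p35} A45={p3,p8,p18} A46={p21,p25,p34} A56={p15,p17,p26}
  A123={p31} A126={p4} A134={p23} A145={p18} A156={p26} A235={p28} A245={p8} A246={p21} A346={p34} A356={p17}
C dims 6,15,10; δ0: rk 5, SNF 1^5; δ1: rk 10, SNF 1^9·2
degree 0: 6−5−0 = 1 → Ȟ^0 ≅ Z
degree 1: 15−10−5 = 0 → Ȟ^1 ≅ 0
degree 2: 10−0−10 = 0 plus torsion [2] → Ȟ^2 ≅ Z/2


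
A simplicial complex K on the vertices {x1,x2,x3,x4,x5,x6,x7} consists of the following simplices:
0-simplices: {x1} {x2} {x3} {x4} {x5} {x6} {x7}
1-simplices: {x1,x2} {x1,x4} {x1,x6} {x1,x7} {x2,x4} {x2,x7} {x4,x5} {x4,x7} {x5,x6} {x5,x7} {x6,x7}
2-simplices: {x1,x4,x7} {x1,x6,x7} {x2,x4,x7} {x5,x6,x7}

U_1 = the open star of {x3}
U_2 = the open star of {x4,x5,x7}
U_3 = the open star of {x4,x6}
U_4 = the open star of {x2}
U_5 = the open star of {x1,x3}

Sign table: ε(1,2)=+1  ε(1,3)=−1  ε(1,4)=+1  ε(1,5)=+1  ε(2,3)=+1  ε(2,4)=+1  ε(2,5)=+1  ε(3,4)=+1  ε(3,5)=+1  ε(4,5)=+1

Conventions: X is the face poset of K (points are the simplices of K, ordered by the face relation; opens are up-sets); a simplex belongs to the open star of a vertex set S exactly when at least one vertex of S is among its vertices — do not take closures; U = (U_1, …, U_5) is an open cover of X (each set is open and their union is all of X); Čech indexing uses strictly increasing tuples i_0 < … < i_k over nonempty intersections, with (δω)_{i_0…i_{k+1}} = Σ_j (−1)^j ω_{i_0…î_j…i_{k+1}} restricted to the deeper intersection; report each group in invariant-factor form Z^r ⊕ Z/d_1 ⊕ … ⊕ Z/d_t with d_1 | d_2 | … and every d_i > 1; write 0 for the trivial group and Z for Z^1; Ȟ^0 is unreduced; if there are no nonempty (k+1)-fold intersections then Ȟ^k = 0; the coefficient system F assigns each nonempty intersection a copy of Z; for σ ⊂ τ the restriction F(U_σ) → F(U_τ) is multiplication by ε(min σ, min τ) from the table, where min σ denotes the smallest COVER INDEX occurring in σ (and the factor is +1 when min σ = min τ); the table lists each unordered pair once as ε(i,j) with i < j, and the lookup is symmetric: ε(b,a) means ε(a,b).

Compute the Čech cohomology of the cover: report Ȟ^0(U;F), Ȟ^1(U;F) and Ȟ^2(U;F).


intersection data:
  U1={{x3}} U2={{x4},{x5},{x7},{x1,x4},{x1,x7},{x2,x4},{x2,x7},{x4,x5},{x4,x7},{x5,x6},{x5,x7},{x6,x7},{x1,x4,x7},{x1,x6,x7},{x2,x4,x7},{x5,x6,x7}} U3={{x4},{x6},{x1,x4},{x1,x6},{x2,x4},{x4,x5},{x4,x7},{x5,x6},{x6,x7},{x1,x4,x7},{x1,x6,x7},{x2,x4,x7},{x5,x6,x7}} U4={{x2},{x1,x2},{x2,x4},{x2,x7},{x2,x4,x7}} U5={{x1},{x3},{x1,x2},{x1,x4},{x1,x6},{x1,x7},{x1,x4,x7},{x1,x6,x7}}
  U15={{x3}} U23={{x4},{x1,x4},{x2,x4},{x4,x5},{x4,x7},{x5,x6},{x6,x7},{x1,x4,x7},{x1,x6,x7},{x2,x4,x7},{x5,x6,x7}} U24={{x2,x4},{x2,x7},{x2,x4,x7}} U25={{x1,x4},{x1,x7},{x1,x4,x7},{x1,x6,x7}} U34={{x2,x4},{x2,x4,x7}} U35={{x1,x4},{x1,x6},{x1,x4,x7},{x1,x6,x7}} U45={{x1,x2}}
  U234={{x2,x4},{x2,x4,x7}} U235={{x1,x4},{x1,x4,x7},{x1,x6,x7}}
C dims 5,7,2; δ0: rk 4, SNF 1^4; δ1: rk 2, SNF 1^2
Ȟ^0 = (5 − 4) − 0 = 1, so Ȟ^0 ≅ Z
Ȟ^1 = (7 − 2) − 4 = 1, so Ȟ^1 ≅ Z
Ȟ^2 = (2 − 0) − 2 = 0, so Ȟ^2 ≅ 0

Ȟ^0(U;F) ≅ Z,  Ȟ^1(U;F) ≅ Z,  Ȟ^2(U;F) ≅ 0


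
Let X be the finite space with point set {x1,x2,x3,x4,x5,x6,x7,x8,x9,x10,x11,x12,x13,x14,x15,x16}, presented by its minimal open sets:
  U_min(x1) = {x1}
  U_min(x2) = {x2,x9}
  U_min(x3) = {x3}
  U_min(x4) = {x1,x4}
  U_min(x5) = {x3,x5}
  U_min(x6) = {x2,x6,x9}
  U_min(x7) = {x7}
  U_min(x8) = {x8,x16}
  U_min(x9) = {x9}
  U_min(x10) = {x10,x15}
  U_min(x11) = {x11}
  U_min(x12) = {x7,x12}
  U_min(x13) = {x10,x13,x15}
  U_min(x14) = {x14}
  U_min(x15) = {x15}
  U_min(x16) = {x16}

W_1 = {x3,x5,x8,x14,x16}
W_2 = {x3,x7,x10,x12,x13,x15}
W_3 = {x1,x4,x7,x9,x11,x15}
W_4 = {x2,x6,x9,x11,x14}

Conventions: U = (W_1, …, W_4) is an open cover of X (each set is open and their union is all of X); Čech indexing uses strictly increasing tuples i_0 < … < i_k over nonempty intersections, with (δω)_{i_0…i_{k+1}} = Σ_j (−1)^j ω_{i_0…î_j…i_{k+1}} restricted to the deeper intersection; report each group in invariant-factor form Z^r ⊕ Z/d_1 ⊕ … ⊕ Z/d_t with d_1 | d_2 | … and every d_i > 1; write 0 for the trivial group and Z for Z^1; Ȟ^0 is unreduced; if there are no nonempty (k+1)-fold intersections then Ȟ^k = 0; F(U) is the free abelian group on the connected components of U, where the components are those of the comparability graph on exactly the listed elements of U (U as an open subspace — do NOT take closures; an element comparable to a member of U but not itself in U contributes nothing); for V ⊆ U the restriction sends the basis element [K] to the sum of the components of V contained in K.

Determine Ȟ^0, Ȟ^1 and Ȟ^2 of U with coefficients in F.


Ȟ^0 ≅ Z^8; Ȟ^1 ≅ 0; Ȟ^2 ≅ 0

nonempty overlaps:
  W12={x3} W14={x14} W23={x7,x15} W34={x9,x11}
components per intersection:
  W1: {x3,x5} {x8,x16} {x14}
  W2: {x3} {x7,x12} {x10,x13,x15}
  W3: {x1,x4} {x7} {x9} {x11} {x15}
  W4: {x2,x6,x9} {x11} {x14}
  W12: {x3}
  W14: {x14}
  W23: {x7} {x15}
  W34: {x9} {x11}
C dims 14,6; δ0: rk 6, SNF 1^6
degree 0: 14−6−0 = 8 → Ȟ^0 ≅ Z^8
degree 1: 6−0−6 = 0 → Ȟ^1 ≅ 0
degree 2: 0−0−0 = 0 → Ȟ^2 ≅ 0


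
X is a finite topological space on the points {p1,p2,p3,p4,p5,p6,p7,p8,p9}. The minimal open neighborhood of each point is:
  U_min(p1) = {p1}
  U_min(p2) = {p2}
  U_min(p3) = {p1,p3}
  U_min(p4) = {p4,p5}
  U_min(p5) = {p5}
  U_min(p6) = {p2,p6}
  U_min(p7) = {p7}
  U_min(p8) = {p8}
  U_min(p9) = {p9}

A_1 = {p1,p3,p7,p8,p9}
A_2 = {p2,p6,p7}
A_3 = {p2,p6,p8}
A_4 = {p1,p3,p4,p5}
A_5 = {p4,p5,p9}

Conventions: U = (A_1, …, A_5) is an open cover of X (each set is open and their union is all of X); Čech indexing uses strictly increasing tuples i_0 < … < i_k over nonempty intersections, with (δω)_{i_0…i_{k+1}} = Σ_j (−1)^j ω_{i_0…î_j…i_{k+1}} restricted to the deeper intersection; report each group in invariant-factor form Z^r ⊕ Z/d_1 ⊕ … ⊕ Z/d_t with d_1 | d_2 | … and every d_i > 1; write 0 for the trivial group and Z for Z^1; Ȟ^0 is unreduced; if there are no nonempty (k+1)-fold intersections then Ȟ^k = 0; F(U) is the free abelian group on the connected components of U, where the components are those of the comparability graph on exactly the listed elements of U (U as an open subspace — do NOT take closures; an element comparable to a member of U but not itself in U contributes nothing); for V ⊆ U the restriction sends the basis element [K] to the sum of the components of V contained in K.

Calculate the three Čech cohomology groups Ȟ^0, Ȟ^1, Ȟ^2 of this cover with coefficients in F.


nerve of the cover:
  A12={p7} A13={p8} A14={p1,p3} A15={p9} A23={p2,p6} A45={p4,p5}
components per intersection:
  A1: {p1,p3} {p7} {p8} {p9}
  A2: {p2,p6} {p7}
  A3: {p2,p6} {p8}
  A4: {p1,p3} {p4,p5}
  A5: {p4,p5} {p9}
  A12: {p7}
  A13: {p8}
  A14: {p1,p3}
  A15: {p9}
  A23: {p2,p6}
  A45: {p4,p5}
C dims 12,6; δ0: rk 6, SNF 1^6
Ȟ^0 = (12 − 6) − 0 = 6, so Ȟ^0 ≅ Z^6
Ȟ^1 = (6 − 0) − 6 = 0, so Ȟ^1 ≅ 0
Ȟ^2 = (0 − 0) − 0 = 0, so Ȟ^2 ≅ 0

Ȟ^0 ≅ Z^6, Ȟ^1 ≅ 0 and Ȟ^2 ≅ 0


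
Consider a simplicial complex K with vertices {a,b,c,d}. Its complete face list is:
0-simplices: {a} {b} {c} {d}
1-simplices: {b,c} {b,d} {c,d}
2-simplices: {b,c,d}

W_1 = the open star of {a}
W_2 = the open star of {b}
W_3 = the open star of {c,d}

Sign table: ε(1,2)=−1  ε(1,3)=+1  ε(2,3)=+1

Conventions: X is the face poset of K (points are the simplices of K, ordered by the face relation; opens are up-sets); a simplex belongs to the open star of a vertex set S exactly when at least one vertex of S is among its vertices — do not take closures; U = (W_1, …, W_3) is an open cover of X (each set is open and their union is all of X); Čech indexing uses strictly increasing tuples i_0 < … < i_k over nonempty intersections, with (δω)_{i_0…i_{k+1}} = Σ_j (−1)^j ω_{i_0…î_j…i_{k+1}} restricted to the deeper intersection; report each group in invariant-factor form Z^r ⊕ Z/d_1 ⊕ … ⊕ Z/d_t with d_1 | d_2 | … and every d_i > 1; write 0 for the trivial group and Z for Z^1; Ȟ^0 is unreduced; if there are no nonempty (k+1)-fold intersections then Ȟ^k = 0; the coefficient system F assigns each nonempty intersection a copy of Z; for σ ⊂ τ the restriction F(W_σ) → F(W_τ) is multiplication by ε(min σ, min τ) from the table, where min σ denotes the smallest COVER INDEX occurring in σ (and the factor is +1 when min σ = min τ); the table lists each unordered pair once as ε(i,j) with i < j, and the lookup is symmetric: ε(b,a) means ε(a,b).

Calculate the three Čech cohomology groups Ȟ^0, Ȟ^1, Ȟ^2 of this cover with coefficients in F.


nerve simplices:
  W1={{a}} W2={{b},{b,c},{b,d},{b,c,d}} W3={{c},{d},{b,c},{b,d},{c,d},{b,c,d}}
  W23={{b,c},{b,d},{b,c,d}}
C dims 3,1; δ0: rk 1, SNF 1^1
degree 0: 3−1−0 = 2 → Ȟ^0 ≅ Z^2
degree 1: 1−0−1 = 0 → Ȟ^1 ≅ 0
degree 2: 0−0−0 = 0 → Ȟ^2 ≅ 0

Ȟ^0(U;F) ≅ Z^2; Ȟ^1(U;F) ≅ 0; Ȟ^2(U;F) ≅ 0
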